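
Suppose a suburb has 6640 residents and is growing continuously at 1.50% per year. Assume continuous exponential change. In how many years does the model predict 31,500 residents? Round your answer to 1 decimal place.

31500 = 6640 · e^(0.015·t)
t = ln(31500/6640) / 0.015 = ln(4.74398) / 0.015 = 1.55688 / 0.015

t ≈ 103.8 years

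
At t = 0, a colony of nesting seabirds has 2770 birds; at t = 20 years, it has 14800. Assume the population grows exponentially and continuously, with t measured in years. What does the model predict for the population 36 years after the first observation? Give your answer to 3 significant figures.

r = ln(14800/2770) / 20 ≈ 0.083789 per year
P(36) = 2770 · e^(0.083789·36) = 2770 · 20.41773 ≈ 56557.12

≈ 56,600 birds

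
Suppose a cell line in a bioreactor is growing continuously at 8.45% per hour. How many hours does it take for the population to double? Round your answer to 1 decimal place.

doubling time = ln(2) / |r| = 0.69315 / 0.0845

doubling time ≈ 8.2 hours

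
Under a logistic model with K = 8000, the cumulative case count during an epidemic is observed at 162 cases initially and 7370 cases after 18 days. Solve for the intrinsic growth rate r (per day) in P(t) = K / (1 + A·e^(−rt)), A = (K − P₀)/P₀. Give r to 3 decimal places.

A = (8000 − 162)/162 = 48.38272
7370 = 8000/(1 + 48.38272·e^(−r·18)) → e^(−18r) = (1.08548 − 1)/48.38272 = 0.001767
r = −ln(0.001767)/18 = 6.3386/18

r ≈ 0.352 per day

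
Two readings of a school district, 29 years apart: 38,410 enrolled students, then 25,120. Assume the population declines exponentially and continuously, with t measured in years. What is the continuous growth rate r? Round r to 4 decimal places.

r ≈ -0.0146 per year

25120 = 38410 · e^(r·29)
e^(29r) = 25120/38410 = 0.654
r = ln(0.654) / 29 = -0.42465 / 29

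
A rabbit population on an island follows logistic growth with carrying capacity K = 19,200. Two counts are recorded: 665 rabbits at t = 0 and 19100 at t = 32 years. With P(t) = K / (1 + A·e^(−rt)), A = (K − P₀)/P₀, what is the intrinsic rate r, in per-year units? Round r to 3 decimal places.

A = (19200 − 665)/665 = 27.87218
19100 = 19200/(1 + 27.87218·e^(−r·32)) → e^(−32r) = (1.00524 − 1)/27.87218 = 0.000188
r = −ln(0.000188)/32 = 8.5799/32

r ≈ 0.268 per year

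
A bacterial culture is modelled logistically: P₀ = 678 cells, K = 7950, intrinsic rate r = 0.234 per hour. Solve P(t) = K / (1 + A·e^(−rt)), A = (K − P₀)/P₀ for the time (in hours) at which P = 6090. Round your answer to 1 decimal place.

A = (7950 − 678)/678 = 10.72566
6090 = 7950/(1 + 10.72566·e^(−0.234t)) → 1 + 10.72566·e^(−0.234t) = 1.30542
e^(−0.234t) = 0.028476 → t = ln(35.1179)/0.234 = 3.55871/0.234

t ≈ 15.2 hours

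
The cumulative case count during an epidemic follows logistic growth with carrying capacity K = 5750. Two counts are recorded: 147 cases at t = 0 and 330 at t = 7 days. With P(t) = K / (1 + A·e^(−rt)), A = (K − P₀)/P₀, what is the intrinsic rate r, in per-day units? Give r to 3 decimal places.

A = (5750 − 147)/147 = 38.11565
330 = 5750/(1 + 38.11565·e^(−r·7)) → e^(−7r) = (17.42424 − 1)/38.11565 = 0.430906
r = −ln(0.430906)/7 = 0.84187/7

r ≈ 0.120 per day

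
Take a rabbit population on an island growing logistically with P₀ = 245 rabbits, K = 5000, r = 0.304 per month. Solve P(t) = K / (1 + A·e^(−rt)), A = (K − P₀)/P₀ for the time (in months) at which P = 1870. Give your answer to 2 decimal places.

t ≈ 8.06 months

A = (5000 − 245)/245 = 19.40816
1870 = 5000/(1 + 19.40816·e^(−0.304t)) → 1 + 19.40816·e^(−0.304t) = 2.6738
e^(−0.304t) = 0.086242 → t = ln(11.59529)/0.304 = 2.4506/0.304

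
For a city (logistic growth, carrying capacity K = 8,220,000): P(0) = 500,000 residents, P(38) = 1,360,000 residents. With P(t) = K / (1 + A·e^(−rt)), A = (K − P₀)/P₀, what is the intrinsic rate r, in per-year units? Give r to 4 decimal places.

r ≈ 0.0294 per year

A = (8220000 − 500000)/500000 = 15.44
1360000 = 8220000/(1 + 15.44·e^(−r·38)) → e^(−38r) = (6.04412 − 1)/15.44 = 0.326692
r = −ln(0.326692)/38 = 1.11874/38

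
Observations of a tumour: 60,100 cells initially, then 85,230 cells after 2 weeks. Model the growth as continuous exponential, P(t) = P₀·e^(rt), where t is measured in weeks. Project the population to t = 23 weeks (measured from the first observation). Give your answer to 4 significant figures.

r = ln(85230/60100) / 2 ≈ 0.174672 per week
P(23) = 60100 · e^(0.174672·23) = 60100 · 55.55935 ≈ 3339117.19

≈ 3,339,000 cells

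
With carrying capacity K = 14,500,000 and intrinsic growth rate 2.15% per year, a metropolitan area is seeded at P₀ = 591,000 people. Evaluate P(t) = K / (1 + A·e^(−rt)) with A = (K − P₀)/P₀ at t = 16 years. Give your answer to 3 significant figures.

≈ 820,000 people

A = (14500000 − 591000)/591000 = 23.53469
P(16) = 14500000 / (1 + 23.53469·e^(−0.0215·16)) = 14500000 / (1 + 23.53469·0.708929)
= 14500000 / 17.68442 ≈ 819930.75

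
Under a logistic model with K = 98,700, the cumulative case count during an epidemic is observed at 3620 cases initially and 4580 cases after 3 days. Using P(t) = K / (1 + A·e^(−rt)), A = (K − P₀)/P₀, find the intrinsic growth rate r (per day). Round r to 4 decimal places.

r ≈ 0.0818 per day

A = (98700 − 3620)/3620 = 26.26519
4580 = 98700/(1 + 26.26519·e^(−r·3)) → e^(−3r) = (21.55022 − 1)/26.26519 = 0.782413
r = −ln(0.782413)/3 = 0.24537/3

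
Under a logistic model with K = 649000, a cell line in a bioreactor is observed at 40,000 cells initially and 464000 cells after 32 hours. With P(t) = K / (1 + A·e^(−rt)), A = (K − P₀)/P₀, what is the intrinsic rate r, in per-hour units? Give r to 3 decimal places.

r ≈ 0.114 per hour

A = (649000 − 40000)/40000 = 15.225
464000 = 649000/(1 + 15.225·e^(−r·32)) → e^(−32r) = (1.39871 − 1)/15.225 = 0.026188
r = −ln(0.026188)/32 = 3.64247/32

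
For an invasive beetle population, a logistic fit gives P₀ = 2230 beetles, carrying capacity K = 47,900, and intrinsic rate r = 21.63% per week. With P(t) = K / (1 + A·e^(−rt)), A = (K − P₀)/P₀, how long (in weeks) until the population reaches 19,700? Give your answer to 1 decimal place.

t ≈ 12.3 weeks

A = (47900 − 2230)/2230 = 20.47982
19700 = 47900/(1 + 20.47982·e^(−0.2163t)) → 1 + 20.47982·e^(−0.2163t) = 2.43147
e^(−0.2163t) = 0.069897 → t = ln(14.30683)/0.2163 = 2.66074/0.2163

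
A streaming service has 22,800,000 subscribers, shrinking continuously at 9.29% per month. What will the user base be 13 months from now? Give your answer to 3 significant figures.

P(13) = 22800000 · e^(-0.0929·13) = 22800000 · e^(-1.2077)
= 22800000 · 0.29888 ≈ 6814553.43

≈ 6,810,000 subscribers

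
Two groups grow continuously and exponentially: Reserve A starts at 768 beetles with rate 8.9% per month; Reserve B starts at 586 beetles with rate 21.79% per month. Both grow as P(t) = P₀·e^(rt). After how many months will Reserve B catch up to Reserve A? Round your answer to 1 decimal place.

768·e^(0.089t) = 586·e^(0.2179t)
768/586 = e^((0.2179 − 0.089)t) → ln(1.31058) = 0.1289·t
t = 0.27047 / 0.1289

t ≈ 2.1 months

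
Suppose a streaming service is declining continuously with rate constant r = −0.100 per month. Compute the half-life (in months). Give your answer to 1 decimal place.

half-life = ln(2) / |r| = 0.69315 / 0.1

half-life ≈ 6.9 months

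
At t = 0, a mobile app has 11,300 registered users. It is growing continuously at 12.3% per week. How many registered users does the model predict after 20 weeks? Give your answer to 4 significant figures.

≈ 132,300 registered users

P(20) = 11300 · e^(0.123·20) = 11300 · e^(2.46)
= 11300 · 11.70481 ≈ 132264.37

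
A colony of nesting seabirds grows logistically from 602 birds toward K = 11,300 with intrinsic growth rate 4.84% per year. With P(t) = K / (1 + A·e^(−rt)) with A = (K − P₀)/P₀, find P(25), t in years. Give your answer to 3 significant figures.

≈ 1,790 birds

A = (11300 − 602)/602 = 17.77076
P(25) = 11300 / (1 + 17.77076·e^(−0.0484·25)) = 11300 / (1 + 17.77076·0.298197)
= 11300 / 6.29919 ≈ 1793.88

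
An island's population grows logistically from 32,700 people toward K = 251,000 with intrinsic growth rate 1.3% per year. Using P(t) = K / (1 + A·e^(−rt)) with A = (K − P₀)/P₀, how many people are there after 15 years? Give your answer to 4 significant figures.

A = (251000 − 32700)/32700 = 6.67584
P(15) = 251000 / (1 + 6.67584·e^(−0.013·15)) = 251000 / (1 + 6.67584·0.822835)
= 251000 / 6.49311 ≈ 38656.34

≈ 38,660 people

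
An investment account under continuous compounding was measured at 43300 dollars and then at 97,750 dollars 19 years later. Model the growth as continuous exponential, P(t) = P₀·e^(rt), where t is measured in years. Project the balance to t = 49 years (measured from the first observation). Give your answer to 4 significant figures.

r = ln(97750/43300) / 19 ≈ 0.042856 per year
P(49) = 43300 · e^(0.042856·49) = 43300 · 8.16564 ≈ 353572.22

≈ 353,600 dollars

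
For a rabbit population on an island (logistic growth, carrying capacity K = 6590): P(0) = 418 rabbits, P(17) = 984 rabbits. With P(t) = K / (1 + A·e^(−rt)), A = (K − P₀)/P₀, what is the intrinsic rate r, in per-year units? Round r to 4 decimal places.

r ≈ 0.0560 per year

A = (6590 − 418)/418 = 14.76555
984 = 6590/(1 + 14.76555·e^(−r·17)) → e^(−17r) = (6.69715 − 1)/14.76555 = 0.385841
r = −ln(0.385841)/17 = 0.95233/17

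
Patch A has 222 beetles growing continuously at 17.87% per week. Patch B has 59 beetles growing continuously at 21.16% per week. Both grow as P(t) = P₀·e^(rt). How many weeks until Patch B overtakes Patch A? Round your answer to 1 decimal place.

222·e^(0.1787t) = 59·e^(0.2116t)
222/59 = e^((0.2116 − 0.1787)t) → ln(3.76271) = 0.0329·t
t = 1.32514 / 0.0329

t ≈ 40.3 weeks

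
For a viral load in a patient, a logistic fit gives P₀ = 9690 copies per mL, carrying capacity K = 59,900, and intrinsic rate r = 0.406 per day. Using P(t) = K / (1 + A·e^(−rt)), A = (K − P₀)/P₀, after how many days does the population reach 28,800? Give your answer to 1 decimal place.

A = (59900 − 9690)/9690 = 5.18163
28800 = 59900/(1 + 5.18163·e^(−0.406t)) → 1 + 5.18163·e^(−0.406t) = 2.07986
e^(−0.406t) = 0.208402 → t = ln(4.79842)/0.406 = 1.56829/0.406

t ≈ 3.9 days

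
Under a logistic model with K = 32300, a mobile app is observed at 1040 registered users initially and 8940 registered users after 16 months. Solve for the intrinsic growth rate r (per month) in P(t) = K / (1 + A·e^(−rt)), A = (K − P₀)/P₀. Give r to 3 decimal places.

r ≈ 0.153 per month

A = (32300 − 1040)/1040 = 30.05769
8940 = 32300/(1 + 30.05769·e^(−r·16)) → e^(−16r) = (3.61298 − 1)/30.05769 = 0.086932
r = −ln(0.086932)/16 = 2.44263/16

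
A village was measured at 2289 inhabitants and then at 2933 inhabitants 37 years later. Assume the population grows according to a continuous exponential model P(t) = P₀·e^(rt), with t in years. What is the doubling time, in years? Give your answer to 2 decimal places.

r = ln(2933/2289) / 37 = ln(1.28135) / 37 ≈ 0.0067 per year
doubling time = ln 2 / |r| = 0.69315 / 0.0067

doubling time ≈ 103.45 years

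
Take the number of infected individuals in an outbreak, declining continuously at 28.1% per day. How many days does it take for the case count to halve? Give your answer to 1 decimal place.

half-life = ln(2) / |r| = 0.69315 / 0.281

half-life ≈ 2.5 days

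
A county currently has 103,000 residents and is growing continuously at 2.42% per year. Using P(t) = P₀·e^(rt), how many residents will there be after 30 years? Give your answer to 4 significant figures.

≈ 212,900 residents

P(30) = 103000 · e^(0.0242·30) = 103000 · e^(0.726)
= 103000 · 2.0668 ≈ 212880.08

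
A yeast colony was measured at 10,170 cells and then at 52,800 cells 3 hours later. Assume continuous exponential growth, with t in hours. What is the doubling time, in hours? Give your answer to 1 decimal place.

doubling time ≈ 1.3 hours

r = ln(52800/10170) / 3 = ln(5.19174) / 3 ≈ 0.549023 per hour
doubling time = ln 2 / |r| = 0.69315 / 0.549023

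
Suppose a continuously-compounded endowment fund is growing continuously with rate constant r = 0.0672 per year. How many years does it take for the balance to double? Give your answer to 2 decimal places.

doubling time = ln(2) / |r| = 0.69315 / 0.0672

doubling time ≈ 10.31 years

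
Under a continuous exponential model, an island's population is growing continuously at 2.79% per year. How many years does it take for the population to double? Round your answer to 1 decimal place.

doubling time ≈ 24.8 years

doubling time = ln(2) / |r| = 0.69315 / 0.0279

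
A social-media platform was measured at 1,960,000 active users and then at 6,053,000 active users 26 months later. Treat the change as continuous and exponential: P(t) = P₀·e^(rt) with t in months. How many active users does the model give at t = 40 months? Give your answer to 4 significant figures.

≈ 11,110,000 active users

r = ln(6053000/1960000) / 26 ≈ 0.04337 per month
P(40) = 1960000 · e^(0.04337·40) = 1960000 · 5.6677 ≈ 11108697.79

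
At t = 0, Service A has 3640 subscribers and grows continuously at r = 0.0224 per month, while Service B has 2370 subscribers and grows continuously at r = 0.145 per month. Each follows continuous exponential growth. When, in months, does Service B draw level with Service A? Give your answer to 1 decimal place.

3640·e^(0.0224t) = 2370·e^(0.145t)
3640/2370 = e^((0.145 − 0.0224)t) → ln(1.53586) = 0.1226·t
t = 0.42909 / 0.1226

t ≈ 3.5 months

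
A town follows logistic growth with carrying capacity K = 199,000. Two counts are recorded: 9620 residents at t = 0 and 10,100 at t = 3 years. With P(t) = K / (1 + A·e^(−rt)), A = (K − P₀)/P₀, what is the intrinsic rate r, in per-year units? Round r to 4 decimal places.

A = (199000 − 9620)/9620 = 19.68607
10100 = 199000/(1 + 19.68607·e^(−r·3)) → e^(−3r) = (19.70297 − 1)/19.68607 = 0.950061
r = −ln(0.950061)/3 = 0.05123/3

r ≈ 0.0171 per year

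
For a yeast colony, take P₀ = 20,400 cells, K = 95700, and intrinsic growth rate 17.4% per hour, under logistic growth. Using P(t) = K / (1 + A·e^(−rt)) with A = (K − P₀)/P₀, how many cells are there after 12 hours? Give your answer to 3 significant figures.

≈ 65,700 cells

A = (95700 − 20400)/20400 = 3.69118
P(12) = 95700 / (1 + 3.69118·e^(−0.174·12)) = 95700 / (1 + 3.69118·0.123935)
= 95700 / 1.45747 ≈ 65661.95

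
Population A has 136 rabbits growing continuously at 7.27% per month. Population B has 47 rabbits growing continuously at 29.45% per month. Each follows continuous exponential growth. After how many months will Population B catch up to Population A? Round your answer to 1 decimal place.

136·e^(0.0727t) = 47·e^(0.2945t)
136/47 = e^((0.2945 − 0.0727)t) → ln(2.89362) = 0.2218·t
t = 1.06251 / 0.2218

t ≈ 4.8 months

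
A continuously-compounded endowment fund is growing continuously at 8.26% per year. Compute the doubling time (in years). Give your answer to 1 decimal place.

doubling time ≈ 8.4 years

doubling time = ln(2) / |r| = 0.69315 / 0.0826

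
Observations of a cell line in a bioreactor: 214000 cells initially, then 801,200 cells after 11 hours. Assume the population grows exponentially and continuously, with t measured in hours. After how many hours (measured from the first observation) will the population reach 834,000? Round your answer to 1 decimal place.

r = ln(801200/214000) / 11 ≈ 0.120012 per hour
t = ln(834000/214000) / r = 1.36026 / 0.120012 ≈ 11.334

t ≈ 11.3 hours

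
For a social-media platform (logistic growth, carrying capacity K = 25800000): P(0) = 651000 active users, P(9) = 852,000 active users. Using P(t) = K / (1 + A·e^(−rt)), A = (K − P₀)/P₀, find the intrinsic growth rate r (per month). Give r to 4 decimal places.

A = (25800000 − 651000)/651000 = 38.63134
852000 = 25800000/(1 + 38.63134·e^(−r·9)) → e^(−9r) = (30.28169 − 1)/38.63134 = 0.757978
r = −ln(0.757978)/9 = 0.2771/9

r ≈ 0.0308 per month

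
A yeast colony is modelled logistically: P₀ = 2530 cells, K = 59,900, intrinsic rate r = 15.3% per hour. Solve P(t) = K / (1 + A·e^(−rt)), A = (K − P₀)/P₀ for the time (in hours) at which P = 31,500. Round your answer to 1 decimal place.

t ≈ 21.1 hours

A = (59900 − 2530)/2530 = 22.67589
31500 = 59900/(1 + 22.67589·e^(−0.153t)) → 1 + 22.67589·e^(−0.153t) = 1.90159
e^(−0.153t) = 0.03976 → t = ln(25.15107)/0.153 = 3.2249/0.153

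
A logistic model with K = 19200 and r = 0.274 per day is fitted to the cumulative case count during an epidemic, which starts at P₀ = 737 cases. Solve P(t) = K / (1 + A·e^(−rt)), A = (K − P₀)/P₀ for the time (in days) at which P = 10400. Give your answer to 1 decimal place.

A = (19200 − 737)/737 = 25.05156
10400 = 19200/(1 + 25.05156·e^(−0.274t)) → 1 + 25.05156·e^(−0.274t) = 1.84615
e^(−0.274t) = 0.033776 → t = ln(29.60639)/0.274 = 3.38799/0.274

t ≈ 12.4 days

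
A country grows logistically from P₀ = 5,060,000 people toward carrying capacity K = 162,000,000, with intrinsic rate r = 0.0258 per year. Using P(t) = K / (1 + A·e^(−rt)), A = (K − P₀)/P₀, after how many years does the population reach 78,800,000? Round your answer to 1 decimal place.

A = (162000000 − 5060000)/5060000 = 31.01581
78800000 = 162000000/(1 + 31.01581·e^(−0.0258t)) → 1 + 31.01581·e^(−0.0258t) = 2.05584
e^(−0.0258t) = 0.034042 → t = ln(29.37555)/0.0258 = 3.38016/0.0258

t ≈ 131.0 years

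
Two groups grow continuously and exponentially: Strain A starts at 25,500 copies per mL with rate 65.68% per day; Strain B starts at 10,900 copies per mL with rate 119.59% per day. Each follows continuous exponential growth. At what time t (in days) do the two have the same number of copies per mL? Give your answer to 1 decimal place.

t ≈ 1.6 days

25500·e^(0.6568t) = 10900·e^(1.1959t)
25500/10900 = e^((1.1959 − 0.6568)t) → ln(2.33945) = 0.5391·t
t = 0.84992 / 0.5391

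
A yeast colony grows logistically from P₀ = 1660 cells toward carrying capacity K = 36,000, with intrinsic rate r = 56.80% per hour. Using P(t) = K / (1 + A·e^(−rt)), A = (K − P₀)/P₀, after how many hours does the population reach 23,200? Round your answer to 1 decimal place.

A = (36000 − 1660)/1660 = 20.68675
23200 = 36000/(1 + 20.68675·e^(−0.568t)) → 1 + 20.68675·e^(−0.568t) = 1.55172
e^(−0.568t) = 0.02667 → t = ln(37.49473)/0.568 = 3.6242/0.568

t ≈ 6.4 hours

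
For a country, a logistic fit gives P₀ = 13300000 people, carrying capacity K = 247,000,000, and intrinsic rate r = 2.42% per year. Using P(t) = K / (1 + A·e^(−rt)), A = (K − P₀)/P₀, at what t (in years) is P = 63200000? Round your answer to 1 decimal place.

A = (247000000 − 13300000)/13300000 = 17.57143
63200000 = 247000000/(1 + 17.57143·e^(−0.0242t)) → 1 + 17.57143·e^(−0.0242t) = 3.90823
e^(−0.0242t) = 0.165509 → t = ln(6.04197)/0.0242 = 1.79873/0.0242

t ≈ 74.3 years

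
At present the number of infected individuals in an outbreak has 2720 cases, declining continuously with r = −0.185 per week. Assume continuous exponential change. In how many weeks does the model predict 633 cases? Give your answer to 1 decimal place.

t ≈ 7.9 weeks

633 = 2720 · e^(-0.185·t)
t = ln(633/2720) / -0.185 = ln(0.23272) / -0.185 = -1.45792 / -0.185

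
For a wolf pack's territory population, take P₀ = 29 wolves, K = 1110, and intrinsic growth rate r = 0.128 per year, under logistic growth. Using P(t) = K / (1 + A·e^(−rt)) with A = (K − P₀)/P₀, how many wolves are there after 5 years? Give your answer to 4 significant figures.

≈ 53.74 wolves

A = (1110 − 29)/29 = 37.27586
P(5) = 1110 / (1 + 37.27586·e^(−0.128·5)) = 1110 / (1 + 37.27586·0.527292)
= 1110 / 20.65528 ≈ 53.74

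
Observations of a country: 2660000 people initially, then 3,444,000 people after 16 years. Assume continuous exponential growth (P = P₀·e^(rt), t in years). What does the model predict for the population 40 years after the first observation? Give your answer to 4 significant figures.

≈ 5,074,000 people

r = ln(3444000/2660000) / 16 ≈ 0.016144 per year
P(40) = 2660000 · e^(0.016144·40) = 2660000 · 1.90745 ≈ 5073824.04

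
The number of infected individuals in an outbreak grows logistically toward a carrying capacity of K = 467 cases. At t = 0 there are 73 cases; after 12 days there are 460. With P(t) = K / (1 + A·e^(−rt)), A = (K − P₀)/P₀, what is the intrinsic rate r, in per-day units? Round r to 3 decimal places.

A = (467 − 73)/73 = 5.39726
460 = 467/(1 + 5.39726·e^(−r·12)) → e^(−12r) = (1.01522 − 1)/5.39726 = 0.002819
r = −ln(0.002819)/12 = 5.87121/12

r ≈ 0.489 per day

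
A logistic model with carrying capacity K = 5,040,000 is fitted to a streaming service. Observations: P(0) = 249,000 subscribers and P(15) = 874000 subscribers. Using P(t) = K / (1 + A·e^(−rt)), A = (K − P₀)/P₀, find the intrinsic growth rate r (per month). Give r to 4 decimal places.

r ≈ 0.0930 per month

A = (5040000 − 249000)/249000 = 19.24096
874000 = 5040000/(1 + 19.24096·e^(−r·15)) → e^(−15r) = (5.76659 − 1)/19.24096 = 0.247731
r = −ln(0.247731)/15 = 1.39541/15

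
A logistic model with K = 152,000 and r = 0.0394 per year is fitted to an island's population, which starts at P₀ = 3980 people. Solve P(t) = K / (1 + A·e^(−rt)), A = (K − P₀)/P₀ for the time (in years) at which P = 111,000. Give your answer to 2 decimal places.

A = (152000 − 3980)/3980 = 37.19095
111000 = 152000/(1 + 37.19095·e^(−0.0394t)) → 1 + 37.19095·e^(−0.0394t) = 1.36937
e^(−0.0394t) = 0.009932 → t = ln(100.68771)/0.0394 = 4.61202/0.0394

t ≈ 117.06 years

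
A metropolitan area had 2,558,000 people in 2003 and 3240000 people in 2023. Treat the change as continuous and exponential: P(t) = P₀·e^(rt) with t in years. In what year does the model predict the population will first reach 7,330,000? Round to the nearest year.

year 2092

r = ln(3240000/2558000) / 20 = 0.23635/20 ≈ 0.011817 per year
t = ln(7330000/2558000) / r = 1.05275/0.011817 ≈ 89.08 years after 2003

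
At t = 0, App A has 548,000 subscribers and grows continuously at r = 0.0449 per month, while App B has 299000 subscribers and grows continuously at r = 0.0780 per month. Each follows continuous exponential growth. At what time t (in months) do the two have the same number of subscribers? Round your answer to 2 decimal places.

548000·e^(0.0449t) = 299000·e^(0.078t)
548000/299000 = e^((0.078 − 0.0449)t) → ln(1.83278) = 0.0331·t
t = 0.60583 / 0.0331

t ≈ 18.30 months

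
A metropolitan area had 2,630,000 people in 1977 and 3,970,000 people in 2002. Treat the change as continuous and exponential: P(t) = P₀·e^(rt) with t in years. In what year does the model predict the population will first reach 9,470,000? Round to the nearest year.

year 2055

r = ln(3970000/2630000) / 25 = 0.41178/25 ≈ 0.016471 per year
t = ln(9470000/2630000) / r = 1.28115/0.016471 ≈ 77.78 years after 1977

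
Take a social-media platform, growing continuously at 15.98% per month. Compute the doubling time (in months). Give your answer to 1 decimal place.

doubling time = ln(2) / |r| = 0.69315 / 0.1598

doubling time ≈ 4.3 months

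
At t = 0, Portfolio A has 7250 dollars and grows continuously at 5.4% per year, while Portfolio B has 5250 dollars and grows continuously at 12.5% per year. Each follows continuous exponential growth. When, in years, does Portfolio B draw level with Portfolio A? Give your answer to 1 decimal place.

t ≈ 4.5 years

7250·e^(0.054t) = 5250·e^(0.125t)
7250/5250 = e^((0.125 − 0.054)t) → ln(1.38095) = 0.071·t
t = 0.32277 / 0.071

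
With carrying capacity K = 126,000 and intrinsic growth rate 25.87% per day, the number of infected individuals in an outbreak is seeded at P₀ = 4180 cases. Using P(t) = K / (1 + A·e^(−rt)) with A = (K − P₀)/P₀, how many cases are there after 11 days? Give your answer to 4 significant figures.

A = (126000 − 4180)/4180 = 29.14354
P(11) = 126000 / (1 + 29.14354·e^(−0.2587·11)) = 126000 / (1 + 29.14354·0.058094)
= 126000 / 2.69305 ≈ 46787.05

≈ 46,790 cases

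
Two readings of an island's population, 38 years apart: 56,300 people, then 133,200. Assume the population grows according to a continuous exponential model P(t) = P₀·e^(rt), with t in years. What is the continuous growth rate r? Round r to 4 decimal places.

r ≈ 0.0227 per year

133200 = 56300 · e^(r·38)
e^(38r) = 133200/56300 = 2.3659
r = ln(2.3659) / 38 = 0.86116 / 38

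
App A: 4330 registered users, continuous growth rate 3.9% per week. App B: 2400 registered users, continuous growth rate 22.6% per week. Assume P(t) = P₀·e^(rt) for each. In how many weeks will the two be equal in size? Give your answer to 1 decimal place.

t ≈ 3.2 weeks

4330·e^(0.039t) = 2400·e^(0.226t)
4330/2400 = e^((0.226 − 0.039)t) → ln(1.80417) = 0.187·t
t = 0.5901 / 0.187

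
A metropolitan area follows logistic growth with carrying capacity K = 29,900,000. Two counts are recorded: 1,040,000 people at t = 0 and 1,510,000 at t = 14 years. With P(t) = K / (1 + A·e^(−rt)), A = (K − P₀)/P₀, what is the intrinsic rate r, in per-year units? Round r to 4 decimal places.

A = (29900000 − 1040000)/1040000 = 27.75
1510000 = 29900000/(1 + 27.75·e^(−r·14)) → e^(−14r) = (19.80132 − 1)/27.75 = 0.677525
r = −ln(0.677525)/14 = 0.38931/14

r ≈ 0.0278 per year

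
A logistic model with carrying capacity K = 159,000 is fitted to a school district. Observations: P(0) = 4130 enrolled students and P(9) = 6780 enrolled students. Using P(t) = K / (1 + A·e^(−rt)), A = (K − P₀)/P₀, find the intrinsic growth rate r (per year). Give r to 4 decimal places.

r ≈ 0.0570 per year

A = (159000 − 4130)/4130 = 37.49879
6780 = 159000/(1 + 37.49879·e^(−r·9)) → e^(−9r) = (23.45133 − 1)/37.49879 = 0.598721
r = −ln(0.598721)/9 = 0.51296/9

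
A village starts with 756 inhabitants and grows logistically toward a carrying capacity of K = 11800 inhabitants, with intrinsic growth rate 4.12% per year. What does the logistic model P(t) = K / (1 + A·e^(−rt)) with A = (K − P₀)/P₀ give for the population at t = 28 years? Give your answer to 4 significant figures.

≈ 2,104 inhabitants

A = (11800 − 756)/756 = 14.60847
P(28) = 11800 / (1 + 14.60847·e^(−0.0412·28)) = 11800 / (1 + 14.60847·0.315499)
= 11800 / 5.60896 ≈ 2103.78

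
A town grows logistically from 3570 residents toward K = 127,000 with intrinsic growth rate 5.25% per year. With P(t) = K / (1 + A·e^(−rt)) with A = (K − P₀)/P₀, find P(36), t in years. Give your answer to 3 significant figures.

A = (127000 − 3570)/3570 = 34.57423
P(36) = 127000 / (1 + 34.57423·e^(−0.0525·36)) = 127000 / (1 + 34.57423·0.151072)
= 127000 / 6.22319 ≈ 20407.54

≈ 20,400 residents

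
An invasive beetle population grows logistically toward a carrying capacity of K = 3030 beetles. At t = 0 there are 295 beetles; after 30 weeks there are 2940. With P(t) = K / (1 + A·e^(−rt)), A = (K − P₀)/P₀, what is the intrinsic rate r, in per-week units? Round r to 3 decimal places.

r ≈ 0.190 per week

A = (3030 − 295)/295 = 9.27119
2940 = 3030/(1 + 9.27119·e^(−r·30)) → e^(−30r) = (1.03061 − 1)/9.27119 = 0.003302
r = −ln(0.003302)/30 = 5.71327/30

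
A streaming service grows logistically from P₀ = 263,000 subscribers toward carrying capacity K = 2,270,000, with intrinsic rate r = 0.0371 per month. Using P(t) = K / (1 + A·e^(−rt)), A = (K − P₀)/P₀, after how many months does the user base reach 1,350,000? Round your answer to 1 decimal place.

t ≈ 65.1 months

A = (2270000 − 263000)/263000 = 7.63118
1350000 = 2270000/(1 + 7.63118·e^(−0.0371t)) → 1 + 7.63118·e^(−0.0371t) = 1.68148
e^(−0.0371t) = 0.089302 → t = ln(11.19793)/0.0371 = 2.41573/0.0371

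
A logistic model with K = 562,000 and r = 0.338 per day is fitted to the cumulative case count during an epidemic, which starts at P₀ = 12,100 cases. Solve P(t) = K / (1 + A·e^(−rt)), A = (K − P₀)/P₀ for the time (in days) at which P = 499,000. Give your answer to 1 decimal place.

A = (562000 − 12100)/12100 = 45.44628
499000 = 562000/(1 + 45.44628·e^(−0.338t)) → 1 + 45.44628·e^(−0.338t) = 1.12625
e^(−0.338t) = 0.002778 → t = ln(359.9634)/0.338 = 5.886/0.338

t ≈ 17.4 days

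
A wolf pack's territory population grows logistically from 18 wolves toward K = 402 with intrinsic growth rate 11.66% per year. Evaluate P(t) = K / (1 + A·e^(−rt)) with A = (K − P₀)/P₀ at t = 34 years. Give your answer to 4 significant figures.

A = (402 − 18)/18 = 21.33333
P(34) = 402 / (1 + 21.33333·e^(−0.1166·34)) = 402 / (1 + 21.33333·0.018979)
= 402 / 1.40489 ≈ 286.14

≈ 286.1 wolves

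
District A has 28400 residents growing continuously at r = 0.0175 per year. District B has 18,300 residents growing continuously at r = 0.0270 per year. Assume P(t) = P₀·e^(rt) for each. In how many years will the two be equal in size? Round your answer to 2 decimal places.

28400·e^(0.0175t) = 18300·e^(0.027t)
28400/18300 = e^((0.027 − 0.0175)t) → ln(1.55191) = 0.0095·t
t = 0.43949 / 0.0095

t ≈ 46.26 years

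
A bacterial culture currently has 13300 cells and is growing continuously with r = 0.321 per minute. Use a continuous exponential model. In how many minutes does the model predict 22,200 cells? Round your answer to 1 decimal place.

t ≈ 1.6 minutes

22200 = 13300 · e^(0.321·t)
t = ln(22200/13300) / 0.321 = ln(1.66917) / 0.321 = 0.51233 / 0.321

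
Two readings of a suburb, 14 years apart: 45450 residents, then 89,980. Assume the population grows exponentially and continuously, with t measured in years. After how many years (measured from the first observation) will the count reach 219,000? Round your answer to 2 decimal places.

t ≈ 32.23 years

r = ln(89980/45450) / 14 ≈ 0.048784 per year
t = ln(219000/45450) / r = 1.57246 / 0.048784 ≈ 32.233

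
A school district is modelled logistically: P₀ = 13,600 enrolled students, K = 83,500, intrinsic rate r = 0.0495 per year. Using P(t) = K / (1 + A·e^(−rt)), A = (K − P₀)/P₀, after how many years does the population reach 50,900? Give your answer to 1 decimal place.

t ≈ 42.1 years

A = (83500 − 13600)/13600 = 5.13971
50900 = 83500/(1 + 5.13971·e^(−0.0495t)) → 1 + 5.13971·e^(−0.0495t) = 1.64047
e^(−0.0495t) = 0.124612 → t = ln(8.02488)/0.0495 = 2.08255/0.0495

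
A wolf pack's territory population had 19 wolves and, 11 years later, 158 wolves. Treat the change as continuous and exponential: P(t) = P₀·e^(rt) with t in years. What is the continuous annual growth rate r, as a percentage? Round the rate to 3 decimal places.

r ≈ 19.256% per year

158 = 19 · e^(r·11)
e^(11r) = 158/19 = 8.31579
r = ln(8.31579) / 11 = 2.11816 / 11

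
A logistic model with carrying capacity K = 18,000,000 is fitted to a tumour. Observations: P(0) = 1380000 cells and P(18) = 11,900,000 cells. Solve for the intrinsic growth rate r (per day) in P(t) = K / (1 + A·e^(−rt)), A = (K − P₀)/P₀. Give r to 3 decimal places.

r ≈ 0.175 per day

A = (18000000 − 1380000)/1380000 = 12.04348
11900000 = 18000000/(1 + 12.04348·e^(−r·18)) → e^(−18r) = (1.51261 − 1)/12.04348 = 0.042563
r = −ln(0.042563)/18 = 3.15677/18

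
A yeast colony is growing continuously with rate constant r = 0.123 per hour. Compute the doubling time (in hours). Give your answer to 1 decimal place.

doubling time = ln(2) / |r| = 0.69315 / 0.123

doubling time ≈ 5.6 hours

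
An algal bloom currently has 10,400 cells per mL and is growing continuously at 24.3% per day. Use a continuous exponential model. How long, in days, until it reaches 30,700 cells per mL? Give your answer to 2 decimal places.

t ≈ 4.45 days

30700 = 10400 · e^(0.243·t)
t = ln(30700/10400) / 0.243 = ln(2.95192) / 0.243 = 1.08246 / 0.243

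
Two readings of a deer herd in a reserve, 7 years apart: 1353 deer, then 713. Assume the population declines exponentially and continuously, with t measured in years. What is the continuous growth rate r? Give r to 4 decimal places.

r ≈ -0.0915 per year

713 = 1353 · e^(r·7)
e^(7r) = 713/1353 = 0.52698
r = ln(0.52698) / 7 = -0.6406 / 7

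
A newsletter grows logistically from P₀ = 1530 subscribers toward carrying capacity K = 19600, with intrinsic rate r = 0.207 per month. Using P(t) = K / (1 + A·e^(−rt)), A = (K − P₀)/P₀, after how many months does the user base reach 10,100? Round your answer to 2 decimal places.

A = (19600 − 1530)/1530 = 11.81046
10100 = 19600/(1 + 11.81046·e^(−0.207t)) → 1 + 11.81046·e^(−0.207t) = 1.94059
e^(−0.207t) = 0.079641 → t = ln(12.55638)/0.207 = 2.53023/0.207

t ≈ 12.22 months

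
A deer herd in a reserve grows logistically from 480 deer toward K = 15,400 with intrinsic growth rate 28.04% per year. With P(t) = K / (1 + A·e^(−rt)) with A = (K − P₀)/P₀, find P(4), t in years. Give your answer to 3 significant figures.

A = (15400 − 480)/480 = 31.08333
P(4) = 15400 / (1 + 31.08333·e^(−0.2804·4)) = 15400 / (1 + 31.08333·0.325758)
= 15400 / 11.12565 ≈ 1384.19

≈ 1,380 deer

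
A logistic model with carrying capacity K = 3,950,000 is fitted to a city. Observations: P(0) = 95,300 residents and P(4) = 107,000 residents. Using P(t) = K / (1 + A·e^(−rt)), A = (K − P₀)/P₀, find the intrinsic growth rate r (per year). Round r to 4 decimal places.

r ≈ 0.0297 per year

A = (3950000 − 95300)/95300 = 40.44806
107000 = 3950000/(1 + 40.44806·e^(−r·4)) → e^(−4r) = (36.91589 − 1)/40.44806 = 0.887951
r = −ln(0.887951)/4 = 0.11884/4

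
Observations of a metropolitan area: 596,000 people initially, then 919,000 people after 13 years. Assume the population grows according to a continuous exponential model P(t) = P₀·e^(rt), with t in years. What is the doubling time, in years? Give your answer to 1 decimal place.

r = ln(919000/596000) / 13 = ln(1.54195) / 13 ≈ 0.033311 per year
doubling time = ln 2 / |r| = 0.69315 / 0.033311

doubling time ≈ 20.8 years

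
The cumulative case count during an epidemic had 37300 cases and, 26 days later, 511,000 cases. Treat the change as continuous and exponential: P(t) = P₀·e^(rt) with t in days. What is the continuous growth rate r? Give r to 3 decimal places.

r ≈ 0.101 per day

511000 = 37300 · e^(r·26)
e^(26r) = 511000/37300 = 13.69973
r = ln(13.69973) / 26 = 2.61738 / 26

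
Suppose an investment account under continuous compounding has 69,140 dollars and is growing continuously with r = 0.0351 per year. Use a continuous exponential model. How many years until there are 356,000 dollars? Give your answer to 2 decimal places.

356000 = 69140 · e^(0.0351·t)
t = ln(356000/69140) / 0.0351 = ln(5.14897) / 0.0351 = 1.6388 / 0.0351

t ≈ 46.69 years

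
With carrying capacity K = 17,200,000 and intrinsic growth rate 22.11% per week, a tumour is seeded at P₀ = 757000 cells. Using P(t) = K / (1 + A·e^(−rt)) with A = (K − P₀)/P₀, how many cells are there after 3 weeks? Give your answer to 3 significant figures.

A = (17200000 − 757000)/757000 = 21.72127
P(3) = 17200000 / (1 + 21.72127·e^(−0.2211·3)) = 17200000 / (1 + 21.72127·0.515149)
= 17200000 / 12.18968 ≈ 1411029.72

≈ 1,410,000 cells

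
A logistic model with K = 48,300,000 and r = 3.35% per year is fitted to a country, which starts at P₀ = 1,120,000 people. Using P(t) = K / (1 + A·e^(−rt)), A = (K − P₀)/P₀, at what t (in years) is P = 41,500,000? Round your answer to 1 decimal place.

t ≈ 165.7 years

A = (48300000 − 1120000)/1120000 = 42.125
41500000 = 48300000/(1 + 42.125·e^(−0.0335t)) → 1 + 42.125·e^(−0.0335t) = 1.16386
e^(−0.0335t) = 0.00389 → t = ln(257.0864)/0.0335 = 5.54941/0.0335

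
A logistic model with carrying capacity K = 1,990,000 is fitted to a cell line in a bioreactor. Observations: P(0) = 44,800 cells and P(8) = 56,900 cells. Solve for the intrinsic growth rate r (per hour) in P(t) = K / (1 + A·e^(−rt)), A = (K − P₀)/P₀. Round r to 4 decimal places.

A = (1990000 − 44800)/44800 = 43.41964
56900 = 1990000/(1 + 43.41964·e^(−r·8)) → e^(−8r) = (34.97364 − 1)/43.41964 = 0.782449
r = −ln(0.782449)/8 = 0.24533/8

r ≈ 0.0307 per hour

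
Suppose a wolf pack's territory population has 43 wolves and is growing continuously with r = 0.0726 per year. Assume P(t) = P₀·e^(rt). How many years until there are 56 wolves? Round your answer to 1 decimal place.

t ≈ 3.6 years

56 = 43 · e^(0.0726·t)
t = ln(56/43) / 0.0726 = ln(1.30233) / 0.0726 = 0.26415 / 0.0726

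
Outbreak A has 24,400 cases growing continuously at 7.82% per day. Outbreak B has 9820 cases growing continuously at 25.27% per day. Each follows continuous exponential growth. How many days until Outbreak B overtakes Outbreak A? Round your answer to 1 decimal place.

t ≈ 5.2 days

24400·e^(0.0782t) = 9820·e^(0.2527t)
24400/9820 = e^((0.2527 − 0.0782)t) → ln(2.48473) = 0.1745·t
t = 0.91016 / 0.1745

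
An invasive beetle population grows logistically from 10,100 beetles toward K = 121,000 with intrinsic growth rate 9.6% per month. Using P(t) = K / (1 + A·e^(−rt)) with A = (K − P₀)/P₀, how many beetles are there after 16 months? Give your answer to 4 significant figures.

A = (121000 − 10100)/10100 = 10.9802
P(16) = 121000 / (1 + 10.9802·e^(−0.096·16)) = 121000 / (1 + 10.9802·0.21524)
= 121000 / 3.36338 ≈ 35975.7

≈ 35,980 beetles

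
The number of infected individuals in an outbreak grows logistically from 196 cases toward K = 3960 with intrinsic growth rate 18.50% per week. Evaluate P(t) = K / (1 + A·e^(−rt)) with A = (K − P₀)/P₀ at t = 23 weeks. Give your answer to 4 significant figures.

≈ 3,112 cases

A = (3960 − 196)/196 = 19.20408
P(23) = 3960 / (1 + 19.20408·e^(−0.185·23)) = 3960 / (1 + 19.20408·0.014193)
= 3960 / 1.27257 ≈ 3111.82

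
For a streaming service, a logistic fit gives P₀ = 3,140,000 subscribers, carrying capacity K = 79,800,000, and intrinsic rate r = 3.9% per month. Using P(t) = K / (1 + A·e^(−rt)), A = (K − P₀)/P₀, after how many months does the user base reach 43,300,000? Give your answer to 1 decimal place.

t ≈ 86.3 months

A = (79800000 − 3140000)/3140000 = 24.41401
43300000 = 79800000/(1 + 24.41401·e^(−0.039t)) → 1 + 24.41401·e^(−0.039t) = 1.84296
e^(−0.039t) = 0.034528 → t = ln(28.96238)/0.039 = 3.366/0.039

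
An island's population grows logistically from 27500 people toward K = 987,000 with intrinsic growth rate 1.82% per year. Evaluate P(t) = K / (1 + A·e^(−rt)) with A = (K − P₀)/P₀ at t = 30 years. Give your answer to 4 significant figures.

≈ 46,530 people

A = (987000 − 27500)/27500 = 34.89091
P(30) = 987000 / (1 + 34.89091·e^(−0.0182·30)) = 987000 / (1 + 34.89091·0.579262)
= 987000 / 21.21099 ≈ 46532.49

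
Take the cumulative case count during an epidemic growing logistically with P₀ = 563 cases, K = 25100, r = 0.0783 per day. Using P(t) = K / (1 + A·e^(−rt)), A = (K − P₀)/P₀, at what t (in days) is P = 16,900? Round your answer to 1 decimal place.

A = (25100 − 563)/563 = 43.58259
16900 = 25100/(1 + 43.58259·e^(−0.0783t)) → 1 + 43.58259·e^(−0.0783t) = 1.48521
e^(−0.0783t) = 0.011133 → t = ln(89.82266)/0.0783 = 4.49784/0.0783

t ≈ 57.4 days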